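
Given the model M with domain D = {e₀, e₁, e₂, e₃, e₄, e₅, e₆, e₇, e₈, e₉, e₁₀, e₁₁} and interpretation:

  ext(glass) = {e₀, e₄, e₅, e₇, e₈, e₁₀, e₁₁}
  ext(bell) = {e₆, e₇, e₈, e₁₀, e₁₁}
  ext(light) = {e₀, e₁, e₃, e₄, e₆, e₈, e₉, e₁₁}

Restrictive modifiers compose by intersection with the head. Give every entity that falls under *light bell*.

⟦bell⟧ = {e₆, e₇, e₈, e₁₀, e₁₁}
… ∩ ⟦light⟧ = {e₆, e₇, e₈, e₁₀, e₁₁} ∩ {e₀, e₁, e₃, e₄, e₆, e₈, e₉, e₁₁} = {e₆, e₈, e₁₁}
So ⟦light bell⟧ = {e₆, e₈, e₁₁}.

{e₆, e₈, e₁₁}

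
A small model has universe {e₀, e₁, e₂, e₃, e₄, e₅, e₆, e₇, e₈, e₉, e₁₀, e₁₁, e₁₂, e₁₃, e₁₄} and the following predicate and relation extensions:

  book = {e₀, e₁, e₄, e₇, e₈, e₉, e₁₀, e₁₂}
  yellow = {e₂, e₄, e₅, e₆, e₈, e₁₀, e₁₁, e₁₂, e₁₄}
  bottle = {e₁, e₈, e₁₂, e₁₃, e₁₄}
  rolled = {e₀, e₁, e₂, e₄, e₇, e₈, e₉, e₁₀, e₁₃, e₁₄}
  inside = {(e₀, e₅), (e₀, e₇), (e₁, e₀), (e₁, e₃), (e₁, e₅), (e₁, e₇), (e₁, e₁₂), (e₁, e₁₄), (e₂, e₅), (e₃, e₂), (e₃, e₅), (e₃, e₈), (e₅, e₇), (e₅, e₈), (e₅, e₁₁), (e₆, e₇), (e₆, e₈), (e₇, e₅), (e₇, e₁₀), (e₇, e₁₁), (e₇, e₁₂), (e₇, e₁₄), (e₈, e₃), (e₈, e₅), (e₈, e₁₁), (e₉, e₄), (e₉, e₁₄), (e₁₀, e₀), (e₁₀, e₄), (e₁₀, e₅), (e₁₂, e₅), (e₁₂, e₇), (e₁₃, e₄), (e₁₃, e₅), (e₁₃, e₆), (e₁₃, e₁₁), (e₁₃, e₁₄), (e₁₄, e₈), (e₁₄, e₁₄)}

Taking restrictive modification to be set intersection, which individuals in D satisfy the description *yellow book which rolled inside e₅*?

{e₈, e₁₀}

⟦which rolled⟧ = ⟦rolled⟧ = {e₀, e₁, e₂, e₄, e₇, e₈, e₉, e₁₀, e₁₃, e₁₄}
⟦inside e₅⟧ = {x : ⟨x, e₅⟩ ∈ ⟦inside⟧} = {e₀, e₁, e₂, e₃, e₇, e₈, e₁₀, e₁₂, e₁₃}
⟦book⟧ = {e₀, e₁, e₄, e₇, e₈, e₉, e₁₀, e₁₂}
… ∩ ⟦which rolled⟧ = {e₀, e₁, e₄, e₇, e₈, e₉, e₁₀, e₁₂} ∩ {e₀, e₁, e₂, e₄, e₇, e₈, e₉, e₁₀, e₁₃, e₁₄} = {e₀, e₁, e₄, e₇, e₈, e₉, e₁₀}
… ∩ ⟦inside e₅⟧ = {e₀, e₁, e₄, e₇, e₈, e₉, e₁₀} ∩ {e₀, e₁, e₂, e₃, e₇, e₈, e₁₀, e₁₂, e₁₃} = {e₀, e₁, e₇, e₈, e₁₀}
… ∩ ⟦yellow⟧ = {e₀, e₁, e₇, e₈, e₁₀} ∩ {e₂, e₄, e₅, e₆, e₈, e₁₀, e₁₁, e₁₂, e₁₄} = {e₈, e₁₀}
So ⟦yellow book which rolled inside e₅⟧ = {e₈, e₁₀}.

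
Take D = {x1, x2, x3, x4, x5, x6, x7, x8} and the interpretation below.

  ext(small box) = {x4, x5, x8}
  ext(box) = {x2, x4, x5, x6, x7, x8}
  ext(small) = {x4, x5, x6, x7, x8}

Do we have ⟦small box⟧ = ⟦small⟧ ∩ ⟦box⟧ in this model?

no

⟦small⟧ ∩ ⟦box⟧ = {x4, x5, x6, x7, x8} ∩ {x2, x4, x5, x6, x7, x8} = {x4, x5, x6, x7, x8}
Observed ⟦small box⟧ = {x4, x5, x8}.
These differ, so the modifier is not intersective in this model.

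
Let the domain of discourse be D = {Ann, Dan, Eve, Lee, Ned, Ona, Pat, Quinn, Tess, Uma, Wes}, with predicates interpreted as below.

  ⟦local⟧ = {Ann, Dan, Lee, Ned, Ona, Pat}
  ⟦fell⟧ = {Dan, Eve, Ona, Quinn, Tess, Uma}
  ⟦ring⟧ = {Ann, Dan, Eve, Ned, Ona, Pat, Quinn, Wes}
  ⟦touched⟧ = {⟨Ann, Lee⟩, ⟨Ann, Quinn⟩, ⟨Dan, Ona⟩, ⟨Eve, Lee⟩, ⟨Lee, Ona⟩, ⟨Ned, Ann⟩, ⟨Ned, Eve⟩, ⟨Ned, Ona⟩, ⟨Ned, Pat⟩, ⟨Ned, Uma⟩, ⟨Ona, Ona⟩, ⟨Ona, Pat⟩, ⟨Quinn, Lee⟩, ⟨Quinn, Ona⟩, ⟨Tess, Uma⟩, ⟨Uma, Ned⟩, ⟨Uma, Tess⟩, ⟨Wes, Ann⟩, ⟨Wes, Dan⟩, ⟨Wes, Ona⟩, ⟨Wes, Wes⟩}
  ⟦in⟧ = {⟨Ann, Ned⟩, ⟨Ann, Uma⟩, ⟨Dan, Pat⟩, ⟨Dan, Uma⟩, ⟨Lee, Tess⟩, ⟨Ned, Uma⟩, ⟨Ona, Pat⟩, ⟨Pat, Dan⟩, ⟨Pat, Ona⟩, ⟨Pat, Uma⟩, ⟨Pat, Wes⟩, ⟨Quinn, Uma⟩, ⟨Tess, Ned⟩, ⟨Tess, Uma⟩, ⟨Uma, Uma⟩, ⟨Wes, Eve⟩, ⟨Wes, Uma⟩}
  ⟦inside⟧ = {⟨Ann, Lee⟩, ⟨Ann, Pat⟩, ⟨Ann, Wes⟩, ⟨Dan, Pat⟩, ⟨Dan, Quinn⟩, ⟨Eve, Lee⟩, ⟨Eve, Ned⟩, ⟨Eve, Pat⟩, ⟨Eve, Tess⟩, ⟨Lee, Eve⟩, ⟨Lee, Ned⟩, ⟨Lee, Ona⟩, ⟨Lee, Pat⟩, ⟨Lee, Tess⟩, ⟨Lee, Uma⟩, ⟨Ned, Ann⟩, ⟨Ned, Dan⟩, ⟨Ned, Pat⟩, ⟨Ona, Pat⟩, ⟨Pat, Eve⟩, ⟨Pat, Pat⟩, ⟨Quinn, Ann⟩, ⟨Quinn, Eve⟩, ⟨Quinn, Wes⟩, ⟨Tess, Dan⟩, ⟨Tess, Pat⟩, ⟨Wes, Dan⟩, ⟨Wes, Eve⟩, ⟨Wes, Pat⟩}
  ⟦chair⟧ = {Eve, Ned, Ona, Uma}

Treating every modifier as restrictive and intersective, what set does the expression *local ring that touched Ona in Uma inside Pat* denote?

{Dan, Ned}

⟦that touched Ona⟧ = {x : ⟨x, Ona⟩ ∈ ⟦touched⟧} = {Dan, Lee, Ned, Ona, Quinn, Wes}
⟦in Uma⟧ = {x : ⟨x, Uma⟩ ∈ ⟦in⟧} = {Ann, Dan, Ned, Pat, Quinn, Tess, Uma, Wes}
⟦inside Pat⟧ = {x : ⟨x, Pat⟩ ∈ ⟦inside⟧} = {Ann, Dan, Eve, Lee, Ned, Ona, Pat, Tess, Wes}
⟦ring⟧ = {Ann, Dan, Eve, Ned, Ona, Pat, Quinn, Wes}
… ∩ ⟦that touched Ona⟧ = {Ann, Dan, Eve, Ned, Ona, Pat, Quinn, Wes} ∩ {Dan, Lee, Ned, Ona, Quinn, Wes} = {Dan, Ned, Ona, Quinn, Wes}
… ∩ ⟦in Uma⟧ = {Dan, Ned, Ona, Quinn, Wes} ∩ {Ann, Dan, Ned, Pat, Quinn, Tess, Uma, Wes} = {Dan, Ned, Quinn, Wes}
… ∩ ⟦inside Pat⟧ = {Dan, Ned, Quinn, Wes} ∩ {Ann, Dan, Eve, Lee, Ned, Ona, Pat, Tess, Wes} = {Dan, Ned, Wes}
… ∩ ⟦local⟧ = {Dan, Ned, Wes} ∩ {Ann, Dan, Lee, Ned, Ona, Pat} = {Dan, Ned}
So ⟦local ring that touched Ona in Uma inside Pat⟧ = {Dan, Ned}.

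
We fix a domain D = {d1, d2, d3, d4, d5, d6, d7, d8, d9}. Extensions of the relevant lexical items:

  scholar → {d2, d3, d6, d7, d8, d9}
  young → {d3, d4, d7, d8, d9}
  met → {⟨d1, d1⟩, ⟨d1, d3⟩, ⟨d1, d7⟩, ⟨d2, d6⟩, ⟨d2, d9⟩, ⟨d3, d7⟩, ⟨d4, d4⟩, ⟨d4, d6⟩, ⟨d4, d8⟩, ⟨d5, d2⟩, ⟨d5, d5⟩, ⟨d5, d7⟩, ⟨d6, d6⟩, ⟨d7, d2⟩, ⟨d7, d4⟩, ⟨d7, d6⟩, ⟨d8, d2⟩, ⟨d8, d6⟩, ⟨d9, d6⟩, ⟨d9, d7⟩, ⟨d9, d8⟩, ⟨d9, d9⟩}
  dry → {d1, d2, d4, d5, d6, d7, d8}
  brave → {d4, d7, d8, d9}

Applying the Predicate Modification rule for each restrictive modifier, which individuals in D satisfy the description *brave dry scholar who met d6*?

{d7, d8}

⟦who met d6⟧ = {x : ⟨x, d6⟩ ∈ ⟦met⟧} = {d2, d4, d6, d7, d8, d9}
⟦scholar⟧ = {d2, d3, d6, d7, d8, d9}
… ∩ ⟦who met d6⟧ = {d2, d3, d6, d7, d8, d9} ∩ {d2, d4, d6, d7, d8, d9} = {d2, d6, d7, d8, d9}
… ∩ ⟦brave⟧ = {d2, d6, d7, d8, d9} ∩ {d4, d7, d8, d9} = {d7, d8, d9}
… ∩ ⟦dry⟧ = {d7, d8, d9} ∩ {d1, d2, d4, d5, d6, d7, d8} = {d7, d8}
So ⟦brave dry scholar who met d6⟧ = {d7, d8}.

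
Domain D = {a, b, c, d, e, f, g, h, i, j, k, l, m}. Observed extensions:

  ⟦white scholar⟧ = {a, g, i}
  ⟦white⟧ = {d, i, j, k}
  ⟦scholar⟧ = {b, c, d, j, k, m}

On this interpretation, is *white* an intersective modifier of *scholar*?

no

⟦white⟧ ∩ ⟦scholar⟧ = {d, i, j, k} ∩ {b, c, d, j, k, m} = {d, j, k}
Observed ⟦white scholar⟧ = {a, g, i}.
These differ, so the modifier is not intersective in this model.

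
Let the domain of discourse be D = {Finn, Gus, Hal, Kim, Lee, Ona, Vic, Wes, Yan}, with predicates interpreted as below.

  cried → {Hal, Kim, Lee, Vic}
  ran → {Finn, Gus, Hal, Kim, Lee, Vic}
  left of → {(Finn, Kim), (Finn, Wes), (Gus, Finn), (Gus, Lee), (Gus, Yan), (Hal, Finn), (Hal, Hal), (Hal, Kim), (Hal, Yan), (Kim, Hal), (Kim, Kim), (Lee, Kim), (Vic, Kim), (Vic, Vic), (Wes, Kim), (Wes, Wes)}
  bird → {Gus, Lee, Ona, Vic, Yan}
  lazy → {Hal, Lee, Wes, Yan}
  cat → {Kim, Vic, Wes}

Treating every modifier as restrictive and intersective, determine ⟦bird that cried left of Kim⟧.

{Lee, Vic}

⟦that cried⟧ = ⟦cried⟧ = {Hal, Kim, Lee, Vic}
⟦left of Kim⟧ = {x : ⟨x, Kim⟩ ∈ ⟦left of⟧} = {Finn, Hal, Kim, Lee, Vic, Wes}
⟦bird⟧ = {Gus, Lee, Ona, Vic, Yan}
… ∩ ⟦that cried⟧ = {Gus, Lee, Ona, Vic, Yan} ∩ {Hal, Kim, Lee, Vic} = {Lee, Vic}
… ∩ ⟦left of Kim⟧ = {Lee, Vic} ∩ {Finn, Hal, Kim, Lee, Vic, Wes} = {Lee, Vic}
So ⟦bird that cried left of Kim⟧ = {Lee, Vic}.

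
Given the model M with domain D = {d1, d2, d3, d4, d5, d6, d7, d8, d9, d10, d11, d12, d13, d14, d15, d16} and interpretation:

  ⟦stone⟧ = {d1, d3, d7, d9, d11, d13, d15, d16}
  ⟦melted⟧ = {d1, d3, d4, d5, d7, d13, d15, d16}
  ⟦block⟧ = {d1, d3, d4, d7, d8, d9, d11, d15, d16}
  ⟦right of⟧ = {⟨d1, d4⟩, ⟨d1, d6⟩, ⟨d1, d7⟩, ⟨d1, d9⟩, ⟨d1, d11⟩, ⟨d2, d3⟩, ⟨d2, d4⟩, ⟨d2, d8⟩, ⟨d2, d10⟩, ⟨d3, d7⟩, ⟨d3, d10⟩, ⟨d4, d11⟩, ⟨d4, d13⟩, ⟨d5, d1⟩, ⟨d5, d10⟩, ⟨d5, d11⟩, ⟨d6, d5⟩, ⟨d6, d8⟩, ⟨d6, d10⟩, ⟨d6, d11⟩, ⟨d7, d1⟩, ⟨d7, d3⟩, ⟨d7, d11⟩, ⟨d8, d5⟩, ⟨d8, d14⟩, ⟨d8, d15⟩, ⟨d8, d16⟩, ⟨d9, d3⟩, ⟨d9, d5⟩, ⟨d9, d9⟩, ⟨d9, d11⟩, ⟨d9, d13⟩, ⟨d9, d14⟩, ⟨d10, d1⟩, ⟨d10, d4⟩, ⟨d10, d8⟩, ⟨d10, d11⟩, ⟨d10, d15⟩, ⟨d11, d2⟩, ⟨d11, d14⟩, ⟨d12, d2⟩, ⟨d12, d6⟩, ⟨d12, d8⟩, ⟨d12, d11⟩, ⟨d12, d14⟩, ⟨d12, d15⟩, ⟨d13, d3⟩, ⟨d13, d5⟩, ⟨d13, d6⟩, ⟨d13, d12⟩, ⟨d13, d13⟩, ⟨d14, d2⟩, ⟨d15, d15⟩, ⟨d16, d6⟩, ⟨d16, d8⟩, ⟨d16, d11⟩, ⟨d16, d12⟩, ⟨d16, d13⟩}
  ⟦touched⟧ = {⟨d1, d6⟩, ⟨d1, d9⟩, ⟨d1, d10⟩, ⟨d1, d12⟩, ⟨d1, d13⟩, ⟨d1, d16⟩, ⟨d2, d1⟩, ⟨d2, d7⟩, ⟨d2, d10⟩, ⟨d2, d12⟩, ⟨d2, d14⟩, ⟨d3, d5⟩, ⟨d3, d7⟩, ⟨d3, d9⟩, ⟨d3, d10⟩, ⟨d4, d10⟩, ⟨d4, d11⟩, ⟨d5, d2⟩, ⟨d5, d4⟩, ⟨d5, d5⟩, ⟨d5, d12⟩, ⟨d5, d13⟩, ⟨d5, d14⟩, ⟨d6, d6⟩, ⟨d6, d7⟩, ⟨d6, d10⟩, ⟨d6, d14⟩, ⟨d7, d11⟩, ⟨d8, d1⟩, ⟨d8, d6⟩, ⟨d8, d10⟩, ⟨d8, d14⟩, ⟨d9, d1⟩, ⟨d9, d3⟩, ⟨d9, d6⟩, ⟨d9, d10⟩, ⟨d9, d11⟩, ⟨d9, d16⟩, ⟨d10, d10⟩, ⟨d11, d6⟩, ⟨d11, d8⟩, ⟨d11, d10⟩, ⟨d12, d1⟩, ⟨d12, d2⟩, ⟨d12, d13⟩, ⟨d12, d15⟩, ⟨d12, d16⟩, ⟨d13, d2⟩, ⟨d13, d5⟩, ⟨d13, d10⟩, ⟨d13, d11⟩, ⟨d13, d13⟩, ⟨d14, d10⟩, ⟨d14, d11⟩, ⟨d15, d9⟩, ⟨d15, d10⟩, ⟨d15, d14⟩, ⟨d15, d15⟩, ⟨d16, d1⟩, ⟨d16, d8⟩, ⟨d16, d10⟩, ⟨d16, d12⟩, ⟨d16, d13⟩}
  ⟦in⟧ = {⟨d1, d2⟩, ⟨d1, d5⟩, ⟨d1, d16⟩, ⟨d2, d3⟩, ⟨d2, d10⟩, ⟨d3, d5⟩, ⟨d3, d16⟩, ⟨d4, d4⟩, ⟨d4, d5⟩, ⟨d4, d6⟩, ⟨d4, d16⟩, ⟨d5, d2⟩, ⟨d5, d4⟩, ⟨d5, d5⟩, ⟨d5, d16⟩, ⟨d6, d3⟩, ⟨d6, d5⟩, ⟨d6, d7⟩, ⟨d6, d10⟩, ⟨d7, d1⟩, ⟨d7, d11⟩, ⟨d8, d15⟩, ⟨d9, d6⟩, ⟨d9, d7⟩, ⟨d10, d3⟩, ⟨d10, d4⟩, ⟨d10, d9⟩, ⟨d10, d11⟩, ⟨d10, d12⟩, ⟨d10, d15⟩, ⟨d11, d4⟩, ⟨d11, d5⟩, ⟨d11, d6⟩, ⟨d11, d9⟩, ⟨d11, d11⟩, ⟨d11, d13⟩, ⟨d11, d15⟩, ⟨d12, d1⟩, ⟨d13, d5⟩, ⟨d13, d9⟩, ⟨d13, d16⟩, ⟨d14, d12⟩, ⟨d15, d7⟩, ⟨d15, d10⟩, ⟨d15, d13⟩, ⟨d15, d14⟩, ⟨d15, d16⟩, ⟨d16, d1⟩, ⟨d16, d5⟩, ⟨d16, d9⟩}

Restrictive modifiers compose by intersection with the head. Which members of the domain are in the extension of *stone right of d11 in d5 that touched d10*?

{d1, d16}

⟦right of d11⟧ = {x : ⟨x, d11⟩ ∈ ⟦right of⟧} = {d1, d4, d5, d6, d7, d9, d10, d12, d16}
⟦in d5⟧ = {x : ⟨x, d5⟩ ∈ ⟦in⟧} = {d1, d3, d4, d5, d6, d11, d13, d16}
⟦that touched d10⟧ = {x : ⟨x, d10⟩ ∈ ⟦touched⟧} = {d1, d2, d3, d4, d6, d8, d9, d10, d11, d13, d14, d15, d16}
⟦stone⟧ = {d1, d3, d7, d9, d11, d13, d15, d16}
… ∩ ⟦right of d11⟧ = {d1, d3, d7, d9, d11, d13, d15, d16} ∩ {d1, d4, d5, d6, d7, d9, d10, d12, d16} = {d1, d7, d9, d16}
… ∩ ⟦in d5⟧ = {d1, d7, d9, d16} ∩ {d1, d3, d4, d5, d6, d11, d13, d16} = {d1, d16}
… ∩ ⟦that touched d10⟧ = {d1, d16} ∩ {d1, d2, d3, d4, d6, d8, d9, d10, d11, d13, d14, d15, d16} = {d1, d16}
So ⟦stone right of d11 in d5 that touched d10⟧ = {d1, d16}.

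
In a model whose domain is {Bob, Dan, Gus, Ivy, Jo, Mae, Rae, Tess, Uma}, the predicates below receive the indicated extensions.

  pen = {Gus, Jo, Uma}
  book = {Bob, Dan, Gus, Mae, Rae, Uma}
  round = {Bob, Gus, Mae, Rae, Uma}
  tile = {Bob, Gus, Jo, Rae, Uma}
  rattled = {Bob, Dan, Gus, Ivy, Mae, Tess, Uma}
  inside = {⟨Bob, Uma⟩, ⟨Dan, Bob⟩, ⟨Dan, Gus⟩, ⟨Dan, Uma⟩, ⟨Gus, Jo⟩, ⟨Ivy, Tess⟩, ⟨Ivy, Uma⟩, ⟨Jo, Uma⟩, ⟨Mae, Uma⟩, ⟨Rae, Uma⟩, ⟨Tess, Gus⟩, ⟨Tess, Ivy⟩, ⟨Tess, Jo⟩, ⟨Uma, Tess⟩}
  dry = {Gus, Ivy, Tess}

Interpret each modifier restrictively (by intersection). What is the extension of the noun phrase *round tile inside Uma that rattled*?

{Bob}

⟦inside Uma⟧ = {x : ⟨x, Uma⟩ ∈ ⟦inside⟧} = {Bob, Dan, Ivy, Jo, Mae, Rae}
⟦that rattled⟧ = ⟦rattled⟧ = {Bob, Dan, Gus, Ivy, Mae, Tess, Uma}
⟦tile⟧ = {Bob, Gus, Jo, Rae, Uma}
… ∩ ⟦inside Uma⟧ = {Bob, Gus, Jo, Rae, Uma} ∩ {Bob, Dan, Ivy, Jo, Mae, Rae} = {Bob, Jo, Rae}
… ∩ ⟦that rattled⟧ = {Bob, Jo, Rae} ∩ {Bob, Dan, Gus, Ivy, Mae, Tess, Uma} = {Bob}
… ∩ ⟦round⟧ = {Bob} ∩ {Bob, Gus, Mae, Rae, Uma} = {Bob}
So ⟦round tile inside Uma that rattled⟧ = {Bob}.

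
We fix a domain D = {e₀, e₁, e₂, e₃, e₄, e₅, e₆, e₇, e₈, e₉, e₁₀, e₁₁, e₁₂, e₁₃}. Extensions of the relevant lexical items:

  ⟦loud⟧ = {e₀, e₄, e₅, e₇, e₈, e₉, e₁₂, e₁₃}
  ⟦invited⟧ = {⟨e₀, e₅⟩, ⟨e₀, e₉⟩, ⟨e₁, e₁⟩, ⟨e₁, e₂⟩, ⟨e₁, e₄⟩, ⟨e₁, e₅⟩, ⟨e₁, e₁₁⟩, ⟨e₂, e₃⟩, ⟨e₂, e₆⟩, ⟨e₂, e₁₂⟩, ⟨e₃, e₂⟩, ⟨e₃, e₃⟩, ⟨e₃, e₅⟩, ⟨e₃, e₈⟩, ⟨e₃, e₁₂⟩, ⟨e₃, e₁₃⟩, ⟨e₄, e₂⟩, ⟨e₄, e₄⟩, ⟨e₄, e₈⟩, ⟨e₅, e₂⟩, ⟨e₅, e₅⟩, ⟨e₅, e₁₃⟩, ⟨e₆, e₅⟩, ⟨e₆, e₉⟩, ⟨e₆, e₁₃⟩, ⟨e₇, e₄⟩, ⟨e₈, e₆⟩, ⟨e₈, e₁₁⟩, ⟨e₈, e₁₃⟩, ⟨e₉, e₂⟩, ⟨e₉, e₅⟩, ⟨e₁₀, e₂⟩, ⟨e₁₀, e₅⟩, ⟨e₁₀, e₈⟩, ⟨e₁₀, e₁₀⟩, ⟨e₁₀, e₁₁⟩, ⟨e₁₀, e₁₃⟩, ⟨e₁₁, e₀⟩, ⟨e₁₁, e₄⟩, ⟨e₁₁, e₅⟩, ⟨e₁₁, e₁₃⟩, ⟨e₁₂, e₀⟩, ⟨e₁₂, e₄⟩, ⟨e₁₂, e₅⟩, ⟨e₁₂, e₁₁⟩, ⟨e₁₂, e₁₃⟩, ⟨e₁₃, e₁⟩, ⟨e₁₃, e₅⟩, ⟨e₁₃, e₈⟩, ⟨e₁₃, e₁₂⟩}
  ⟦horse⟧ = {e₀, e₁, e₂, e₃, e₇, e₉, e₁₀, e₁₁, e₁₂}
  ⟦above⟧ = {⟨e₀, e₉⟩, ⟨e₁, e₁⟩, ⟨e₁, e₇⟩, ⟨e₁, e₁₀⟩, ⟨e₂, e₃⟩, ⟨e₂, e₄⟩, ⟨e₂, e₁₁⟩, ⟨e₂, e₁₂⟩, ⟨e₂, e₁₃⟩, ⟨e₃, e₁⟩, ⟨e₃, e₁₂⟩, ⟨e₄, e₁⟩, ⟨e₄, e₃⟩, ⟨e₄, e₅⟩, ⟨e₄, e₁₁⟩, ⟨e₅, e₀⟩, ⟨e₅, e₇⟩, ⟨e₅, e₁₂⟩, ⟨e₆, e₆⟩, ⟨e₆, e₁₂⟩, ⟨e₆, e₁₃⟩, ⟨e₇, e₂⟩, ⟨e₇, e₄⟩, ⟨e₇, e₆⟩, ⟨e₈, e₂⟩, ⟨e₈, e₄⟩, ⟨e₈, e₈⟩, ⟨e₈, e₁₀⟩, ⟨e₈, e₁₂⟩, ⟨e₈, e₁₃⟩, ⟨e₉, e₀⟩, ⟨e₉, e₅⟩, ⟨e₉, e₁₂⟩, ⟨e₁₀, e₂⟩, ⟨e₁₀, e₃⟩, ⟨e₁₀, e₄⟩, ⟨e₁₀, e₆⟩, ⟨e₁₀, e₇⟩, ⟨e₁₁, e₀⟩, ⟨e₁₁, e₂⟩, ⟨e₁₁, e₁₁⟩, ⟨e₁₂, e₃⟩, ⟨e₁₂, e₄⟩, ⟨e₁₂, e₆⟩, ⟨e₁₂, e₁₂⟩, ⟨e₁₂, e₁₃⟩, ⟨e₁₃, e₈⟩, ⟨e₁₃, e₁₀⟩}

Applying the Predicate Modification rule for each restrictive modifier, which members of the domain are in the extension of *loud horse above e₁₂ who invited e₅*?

⟦above e₁₂⟧ = {x : ⟨x, e₁₂⟩ ∈ ⟦above⟧} = {e₂, e₃, e₅, e₆, e₈, e₉, e₁₂}
⟦who invited e₅⟧ = {x : ⟨x, e₅⟩ ∈ ⟦invited⟧} = {e₀, e₁, e₃, e₅, e₆, e₉, e₁₀, e₁₁, e₁₂, e₁₃}
⟦horse⟧ = {e₀, e₁, e₂, e₃, e₇, e₉, e₁₀, e₁₁, e₁₂}
… ∩ ⟦above e₁₂⟧ = {e₀, e₁, e₂, e₃, e₇, e₉, e₁₀, e₁₁, e₁₂} ∩ {e₂, e₃, e₅, e₆, e₈, e₉, e₁₂} = {e₂, e₃, e₉, e₁₂}
… ∩ ⟦who invited e₅⟧ = {e₂, e₃, e₉, e₁₂} ∩ {e₀, e₁, e₃, e₅, e₆, e₉, e₁₀, e₁₁, e₁₂, e₁₃} = {e₃, e₉, e₁₂}
… ∩ ⟦loud⟧ = {e₃, e₉, e₁₂} ∩ {e₀, e₄, e₅, e₇, e₈, e₉, e₁₂, e₁₃} = {e₉, e₁₂}
So ⟦loud horse above e₁₂ who invited e₅⟧ = {e₉, e₁₂}.

{e₉, e₁₂}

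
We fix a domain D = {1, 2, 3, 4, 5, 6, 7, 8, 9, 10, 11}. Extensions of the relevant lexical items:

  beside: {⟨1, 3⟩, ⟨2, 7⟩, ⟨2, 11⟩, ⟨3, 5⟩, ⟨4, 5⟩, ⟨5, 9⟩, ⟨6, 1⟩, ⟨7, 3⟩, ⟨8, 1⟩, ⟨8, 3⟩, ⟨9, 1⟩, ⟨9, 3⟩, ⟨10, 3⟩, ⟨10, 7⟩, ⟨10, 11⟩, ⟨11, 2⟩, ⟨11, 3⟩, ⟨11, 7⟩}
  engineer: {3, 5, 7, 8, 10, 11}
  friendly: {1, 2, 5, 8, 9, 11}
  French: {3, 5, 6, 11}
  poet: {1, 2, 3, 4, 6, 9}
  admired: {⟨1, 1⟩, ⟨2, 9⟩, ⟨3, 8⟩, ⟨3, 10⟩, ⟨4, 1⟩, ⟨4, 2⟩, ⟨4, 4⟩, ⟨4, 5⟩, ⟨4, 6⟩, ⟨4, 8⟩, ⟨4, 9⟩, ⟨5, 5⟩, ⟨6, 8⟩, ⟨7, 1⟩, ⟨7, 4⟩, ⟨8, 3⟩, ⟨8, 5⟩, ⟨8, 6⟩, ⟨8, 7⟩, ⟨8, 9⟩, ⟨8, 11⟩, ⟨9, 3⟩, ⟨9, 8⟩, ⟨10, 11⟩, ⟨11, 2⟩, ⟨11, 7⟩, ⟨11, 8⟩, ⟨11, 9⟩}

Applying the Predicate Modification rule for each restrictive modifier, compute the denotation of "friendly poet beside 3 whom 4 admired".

{1, 9}

⟦beside 3⟧ = {x : ⟨x, 3⟩ ∈ ⟦beside⟧} = {1, 7, 8, 9, 10, 11}
⟦whom 4 admired⟧ = {x : ⟨4, x⟩ ∈ ⟦admired⟧} = {1, 2, 4, 5, 6, 8, 9}
⟦poet⟧ = {1, 2, 3, 4, 6, 9}
… ∩ ⟦beside 3⟧ = {1, 2, 3, 4, 6, 9} ∩ {1, 7, 8, 9, 10, 11} = {1, 9}
… ∩ ⟦whom 4 admired⟧ = {1, 9} ∩ {1, 2, 4, 5, 6, 8, 9} = {1, 9}
… ∩ ⟦friendly⟧ = {1, 9} ∩ {1, 2, 5, 8, 9, 11} = {1, 9}
So ⟦friendly poet beside 3 whom 4 admired⟧ = {1, 9}.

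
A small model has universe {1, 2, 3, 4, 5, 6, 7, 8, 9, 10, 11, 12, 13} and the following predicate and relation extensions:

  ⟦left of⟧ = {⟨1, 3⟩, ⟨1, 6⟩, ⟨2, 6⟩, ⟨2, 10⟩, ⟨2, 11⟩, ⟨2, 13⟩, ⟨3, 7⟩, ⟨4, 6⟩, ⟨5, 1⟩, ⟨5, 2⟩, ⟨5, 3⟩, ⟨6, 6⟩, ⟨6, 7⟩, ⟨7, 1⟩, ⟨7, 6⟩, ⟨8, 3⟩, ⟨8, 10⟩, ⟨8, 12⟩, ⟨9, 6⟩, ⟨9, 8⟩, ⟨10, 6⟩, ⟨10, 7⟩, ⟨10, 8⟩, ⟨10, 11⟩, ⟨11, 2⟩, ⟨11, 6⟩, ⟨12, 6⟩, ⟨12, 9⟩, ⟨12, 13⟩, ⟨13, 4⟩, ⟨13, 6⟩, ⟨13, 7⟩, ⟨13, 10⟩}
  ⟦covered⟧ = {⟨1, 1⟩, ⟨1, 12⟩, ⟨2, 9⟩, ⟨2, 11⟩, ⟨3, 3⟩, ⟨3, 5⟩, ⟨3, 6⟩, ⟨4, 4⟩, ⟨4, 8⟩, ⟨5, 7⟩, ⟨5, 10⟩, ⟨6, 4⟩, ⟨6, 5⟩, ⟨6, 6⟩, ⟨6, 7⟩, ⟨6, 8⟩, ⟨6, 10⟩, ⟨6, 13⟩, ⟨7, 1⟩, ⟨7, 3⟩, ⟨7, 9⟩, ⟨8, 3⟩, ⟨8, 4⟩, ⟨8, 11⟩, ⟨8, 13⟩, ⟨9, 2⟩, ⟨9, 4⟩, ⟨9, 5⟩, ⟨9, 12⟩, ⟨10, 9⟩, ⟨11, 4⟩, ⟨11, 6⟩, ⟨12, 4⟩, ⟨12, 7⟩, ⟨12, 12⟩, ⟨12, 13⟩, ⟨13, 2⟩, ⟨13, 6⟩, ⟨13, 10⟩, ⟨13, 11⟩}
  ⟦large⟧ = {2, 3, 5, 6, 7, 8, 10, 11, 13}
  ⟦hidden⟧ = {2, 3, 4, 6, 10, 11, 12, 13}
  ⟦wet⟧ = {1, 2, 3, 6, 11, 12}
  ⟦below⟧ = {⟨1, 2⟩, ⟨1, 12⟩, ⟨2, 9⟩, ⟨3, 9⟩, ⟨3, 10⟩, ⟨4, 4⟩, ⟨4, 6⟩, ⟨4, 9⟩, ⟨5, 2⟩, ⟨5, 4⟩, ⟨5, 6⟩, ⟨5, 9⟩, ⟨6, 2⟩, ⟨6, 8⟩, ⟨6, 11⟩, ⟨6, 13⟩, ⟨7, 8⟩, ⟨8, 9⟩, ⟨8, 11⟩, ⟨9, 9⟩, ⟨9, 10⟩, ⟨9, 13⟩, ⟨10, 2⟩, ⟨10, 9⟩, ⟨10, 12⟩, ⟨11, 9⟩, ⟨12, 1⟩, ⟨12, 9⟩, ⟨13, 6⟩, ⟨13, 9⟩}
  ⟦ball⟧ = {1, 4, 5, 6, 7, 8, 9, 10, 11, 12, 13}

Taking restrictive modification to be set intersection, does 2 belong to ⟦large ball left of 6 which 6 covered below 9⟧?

⟦left of 6⟧ = {x : ⟨x, 6⟩ ∈ ⟦left of⟧} = {1, 2, 4, 6, 7, 9, 10, 11, 12, 13}
⟦which 6 covered⟧ = {x : ⟨6, x⟩ ∈ ⟦covered⟧} = {4, 5, 6, 7, 8, 10, 13}
⟦below 9⟧ = {x : ⟨x, 9⟩ ∈ ⟦below⟧} = {2, 3, 4, 5, 8, 9, 10, 11, 12, 13}
⟦ball⟧ = {1, 4, 5, 6, 7, 8, 9, 10, 11, 12, 13}
… ∩ ⟦left of 6⟧ = {1, 4, 5, 6, 7, 8, 9, 10, 11, 12, 13} ∩ {1, 2, 4, 6, 7, 9, 10, 11, 12, 13} = {1, 4, 6, 7, 9, 10, 11, 12, 13}
… ∩ ⟦which 6 covered⟧ = {1, 4, 6, 7, 9, 10, 11, 12, 13} ∩ {4, 5, 6, 7, 8, 10, 13} = {4, 6, 7, 10, 13}
… ∩ ⟦below 9⟧ = {4, 6, 7, 10, 13} ∩ {2, 3, 4, 5, 8, 9, 10, 11, 12, 13} = {4, 10, 13}
… ∩ ⟦large⟧ = {4, 10, 13} ∩ {2, 3, 5, 6, 7, 8, 10, 11, 13} = {10, 13}
⟦large ball left of 6 which 6 covered below 9⟧ = {10, 13}; 2 ∉ this set.

no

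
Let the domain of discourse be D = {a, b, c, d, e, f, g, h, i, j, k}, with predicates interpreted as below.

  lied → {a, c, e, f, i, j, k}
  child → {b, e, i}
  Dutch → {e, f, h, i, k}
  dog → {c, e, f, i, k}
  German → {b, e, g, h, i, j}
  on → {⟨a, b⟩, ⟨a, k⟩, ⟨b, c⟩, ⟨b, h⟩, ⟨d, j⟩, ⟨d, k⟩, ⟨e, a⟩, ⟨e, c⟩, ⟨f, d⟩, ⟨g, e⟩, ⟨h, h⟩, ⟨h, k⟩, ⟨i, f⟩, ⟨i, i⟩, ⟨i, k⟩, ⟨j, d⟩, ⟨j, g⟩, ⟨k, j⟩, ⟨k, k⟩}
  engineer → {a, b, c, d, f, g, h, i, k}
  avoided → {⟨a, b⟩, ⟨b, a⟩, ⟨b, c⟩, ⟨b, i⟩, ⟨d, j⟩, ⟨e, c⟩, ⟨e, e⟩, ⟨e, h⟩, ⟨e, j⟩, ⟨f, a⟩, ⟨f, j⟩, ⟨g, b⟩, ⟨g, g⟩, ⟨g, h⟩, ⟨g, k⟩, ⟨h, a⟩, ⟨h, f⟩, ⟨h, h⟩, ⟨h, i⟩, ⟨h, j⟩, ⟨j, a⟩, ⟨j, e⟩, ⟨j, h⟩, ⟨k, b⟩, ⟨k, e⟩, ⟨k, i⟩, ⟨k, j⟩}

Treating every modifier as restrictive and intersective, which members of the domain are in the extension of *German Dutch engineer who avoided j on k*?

{h}

⟦who avoided j⟧ = {x : ⟨x, j⟩ ∈ ⟦avoided⟧} = {d, e, f, h, k}
⟦on k⟧ = {x : ⟨x, k⟩ ∈ ⟦on⟧} = {a, d, h, i, k}
⟦engineer⟧ = {a, b, c, d, f, g, h, i, k}
… ∩ ⟦who avoided j⟧ = {a, b, c, d, f, g, h, i, k} ∩ {d, e, f, h, k} = {d, f, h, k}
… ∩ ⟦on k⟧ = {d, f, h, k} ∩ {a, d, h, i, k} = {d, h, k}
… ∩ ⟦German⟧ = {d, h, k} ∩ {b, e, g, h, i, j} = {h}
… ∩ ⟦Dutch⟧ = {h} ∩ {e, f, h, i, k} = {h}
So ⟦German Dutch engineer who avoided j on k⟧ = {h}.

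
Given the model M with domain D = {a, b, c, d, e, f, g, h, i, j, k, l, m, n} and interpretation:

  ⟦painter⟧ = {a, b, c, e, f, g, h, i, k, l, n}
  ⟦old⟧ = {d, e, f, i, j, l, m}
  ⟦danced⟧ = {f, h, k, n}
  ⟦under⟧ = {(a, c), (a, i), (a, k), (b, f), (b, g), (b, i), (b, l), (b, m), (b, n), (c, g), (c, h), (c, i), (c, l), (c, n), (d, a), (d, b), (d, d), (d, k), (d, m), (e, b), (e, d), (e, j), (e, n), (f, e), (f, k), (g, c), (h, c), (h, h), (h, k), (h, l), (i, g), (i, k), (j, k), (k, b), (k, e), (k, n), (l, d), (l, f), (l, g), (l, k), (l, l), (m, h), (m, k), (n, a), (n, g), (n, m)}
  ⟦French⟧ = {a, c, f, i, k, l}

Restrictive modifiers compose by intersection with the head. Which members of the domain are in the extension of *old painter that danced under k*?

{f}

⟦that danced⟧ = ⟦danced⟧ = {f, h, k, n}
⟦under k⟧ = {x : ⟨x, k⟩ ∈ ⟦under⟧} = {a, d, f, h, i, j, l, m}
⟦painter⟧ = {a, b, c, e, f, g, h, i, k, l, n}
… ∩ ⟦that danced⟧ = {a, b, c, e, f, g, h, i, k, l, n} ∩ {f, h, k, n} = {f, h, k, n}
… ∩ ⟦under k⟧ = {f, h, k, n} ∩ {a, d, f, h, i, j, l, m} = {f, h}
… ∩ ⟦old⟧ = {f, h} ∩ {d, e, f, i, j, l, m} = {f}
So ⟦old painter that danced under k⟧ = {f}.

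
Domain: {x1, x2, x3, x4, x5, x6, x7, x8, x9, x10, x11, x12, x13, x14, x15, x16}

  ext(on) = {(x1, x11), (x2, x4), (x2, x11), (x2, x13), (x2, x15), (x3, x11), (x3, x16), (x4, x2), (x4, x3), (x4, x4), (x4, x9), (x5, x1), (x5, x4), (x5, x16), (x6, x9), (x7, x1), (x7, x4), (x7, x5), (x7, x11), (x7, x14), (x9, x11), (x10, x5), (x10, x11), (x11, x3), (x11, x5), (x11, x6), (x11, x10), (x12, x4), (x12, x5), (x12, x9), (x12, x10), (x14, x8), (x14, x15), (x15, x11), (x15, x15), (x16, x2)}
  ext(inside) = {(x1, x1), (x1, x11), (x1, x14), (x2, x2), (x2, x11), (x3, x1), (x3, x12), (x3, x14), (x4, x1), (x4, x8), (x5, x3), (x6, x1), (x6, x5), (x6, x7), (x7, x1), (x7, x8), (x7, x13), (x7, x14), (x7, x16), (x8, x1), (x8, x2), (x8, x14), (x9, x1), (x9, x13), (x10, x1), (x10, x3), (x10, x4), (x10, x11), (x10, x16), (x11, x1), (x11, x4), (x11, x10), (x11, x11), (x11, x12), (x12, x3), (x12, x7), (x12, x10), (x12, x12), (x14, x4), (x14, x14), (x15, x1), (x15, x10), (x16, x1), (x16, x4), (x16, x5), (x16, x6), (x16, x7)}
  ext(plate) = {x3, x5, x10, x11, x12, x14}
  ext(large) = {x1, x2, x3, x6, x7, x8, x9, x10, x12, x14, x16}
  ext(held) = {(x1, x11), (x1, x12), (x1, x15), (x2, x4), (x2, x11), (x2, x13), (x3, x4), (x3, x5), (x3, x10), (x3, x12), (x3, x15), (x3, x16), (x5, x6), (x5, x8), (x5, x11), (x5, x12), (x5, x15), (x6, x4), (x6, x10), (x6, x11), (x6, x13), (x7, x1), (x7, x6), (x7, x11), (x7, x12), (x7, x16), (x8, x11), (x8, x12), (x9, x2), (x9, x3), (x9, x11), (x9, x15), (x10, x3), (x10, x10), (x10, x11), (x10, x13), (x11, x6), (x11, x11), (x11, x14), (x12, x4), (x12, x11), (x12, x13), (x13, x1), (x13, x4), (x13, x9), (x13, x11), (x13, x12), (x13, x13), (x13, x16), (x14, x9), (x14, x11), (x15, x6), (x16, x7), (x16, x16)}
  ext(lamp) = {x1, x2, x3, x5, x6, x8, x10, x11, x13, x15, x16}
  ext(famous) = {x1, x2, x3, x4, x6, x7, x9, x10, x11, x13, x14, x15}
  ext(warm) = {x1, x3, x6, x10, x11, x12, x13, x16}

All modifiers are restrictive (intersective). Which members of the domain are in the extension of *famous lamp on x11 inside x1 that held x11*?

⟦on x11⟧ = {x : ⟨x, x11⟩ ∈ ⟦on⟧} = {x1, x2, x3, x7, x9, x10, x15}
⟦inside x1⟧ = {x : ⟨x, x1⟩ ∈ ⟦inside⟧} = {x1, x3, x4, x6, x7, x8, x9, x10, x11, x15, x16}
⟦that held x11⟧ = {x : ⟨x, x11⟩ ∈ ⟦held⟧} = {x1, x2, x5, x6, x7, x8, x9, x10, x11, x12, x13, x14}
⟦lamp⟧ = {x1, x2, x3, x5, x6, x8, x10, x11, x13, x15, x16}
… ∩ ⟦on x11⟧ = {x1, x2, x3, x5, x6, x8, x10, x11, x13, x15, x16} ∩ {x1, x2, x3, x7, x9, x10, x15} = {x1, x2, x3, x10, x15}
… ∩ ⟦inside x1⟧ = {x1, x2, x3, x10, x15} ∩ {x1, x3, x4, x6, x7, x8, x9, x10, x11, x15, x16} = {x1, x3, x10, x15}
… ∩ ⟦that held x11⟧ = {x1, x3, x10, x15} ∩ {x1, x2, x5, x6, x7, x8, x9, x10, x11, x12, x13, x14} = {x1, x10}
… ∩ ⟦famous⟧ = {x1, x10} ∩ {x1, x2, x3, x4, x6, x7, x9, x10, x11, x13, x14, x15} = {x1, x10}
So ⟦famous lamp on x11 inside x1 that held x11⟧ = {x1, x10}.

{x1, x10}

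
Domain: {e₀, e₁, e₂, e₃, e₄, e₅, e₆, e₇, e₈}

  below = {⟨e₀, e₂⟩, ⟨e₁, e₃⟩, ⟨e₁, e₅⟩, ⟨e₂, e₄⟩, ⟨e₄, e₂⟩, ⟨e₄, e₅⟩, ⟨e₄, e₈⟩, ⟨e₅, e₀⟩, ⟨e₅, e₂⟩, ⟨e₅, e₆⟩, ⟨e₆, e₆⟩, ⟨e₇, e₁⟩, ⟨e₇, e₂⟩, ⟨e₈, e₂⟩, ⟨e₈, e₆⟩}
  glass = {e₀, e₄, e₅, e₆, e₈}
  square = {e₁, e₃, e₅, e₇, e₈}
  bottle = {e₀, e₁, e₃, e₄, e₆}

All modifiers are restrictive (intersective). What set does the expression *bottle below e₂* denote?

{e₀, e₄}

⟦below e₂⟧ = {x : ⟨x, e₂⟩ ∈ ⟦below⟧} = {e₀, e₄, e₅, e₇, e₈}
⟦bottle⟧ = {e₀, e₁, e₃, e₄, e₆}
… ∩ ⟦below e₂⟧ = {e₀, e₁, e₃, e₄, e₆} ∩ {e₀, e₄, e₅, e₇, e₈} = {e₀, e₄}
So ⟦bottle below e₂⟧ = {e₀, e₄}.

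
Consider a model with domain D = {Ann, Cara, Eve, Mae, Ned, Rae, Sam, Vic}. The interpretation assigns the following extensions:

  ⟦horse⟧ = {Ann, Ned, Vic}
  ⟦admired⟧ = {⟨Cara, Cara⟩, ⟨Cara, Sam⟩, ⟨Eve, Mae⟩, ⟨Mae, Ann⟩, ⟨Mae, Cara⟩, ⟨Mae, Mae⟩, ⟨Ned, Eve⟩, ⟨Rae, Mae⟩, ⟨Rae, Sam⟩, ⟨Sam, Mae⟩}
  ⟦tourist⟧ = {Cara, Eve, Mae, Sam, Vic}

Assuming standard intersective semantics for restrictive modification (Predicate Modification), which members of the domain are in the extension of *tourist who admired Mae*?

{Eve, Mae, Sam}

⟦who admired Mae⟧ = {x : ⟨x, Mae⟩ ∈ ⟦admired⟧} = {Eve, Mae, Rae, Sam}
⟦tourist⟧ = {Cara, Eve, Mae, Sam, Vic}
… ∩ ⟦who admired Mae⟧ = {Cara, Eve, Mae, Sam, Vic} ∩ {Eve, Mae, Rae, Sam} = {Eve, Mae, Sam}
So ⟦tourist who admired Mae⟧ = {Eve, Mae, Sam}.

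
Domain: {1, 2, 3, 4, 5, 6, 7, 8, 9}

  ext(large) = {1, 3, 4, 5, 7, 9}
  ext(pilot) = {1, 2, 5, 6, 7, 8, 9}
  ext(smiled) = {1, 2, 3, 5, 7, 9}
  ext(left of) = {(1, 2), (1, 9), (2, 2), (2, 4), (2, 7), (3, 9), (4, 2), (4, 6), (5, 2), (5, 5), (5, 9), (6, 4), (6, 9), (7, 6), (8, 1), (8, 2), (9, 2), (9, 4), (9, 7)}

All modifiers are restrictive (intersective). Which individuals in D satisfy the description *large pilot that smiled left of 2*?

{1, 5, 9}

⟦that smiled⟧ = ⟦smiled⟧ = {1, 2, 3, 5, 7, 9}
⟦left of 2⟧ = {x : ⟨x, 2⟩ ∈ ⟦left of⟧} = {1, 2, 4, 5, 8, 9}
⟦pilot⟧ = {1, 2, 5, 6, 7, 8, 9}
… ∩ ⟦that smiled⟧ = {1, 2, 5, 6, 7, 8, 9} ∩ {1, 2, 3, 5, 7, 9} = {1, 2, 5, 7, 9}
… ∩ ⟦left of 2⟧ = {1, 2, 5, 7, 9} ∩ {1, 2, 4, 5, 8, 9} = {1, 2, 5, 9}
… ∩ ⟦large⟧ = {1, 2, 5, 9} ∩ {1, 3, 4, 5, 7, 9} = {1, 5, 9}
So ⟦large pilot that smiled left of 2⟧ = {1, 5, 9}.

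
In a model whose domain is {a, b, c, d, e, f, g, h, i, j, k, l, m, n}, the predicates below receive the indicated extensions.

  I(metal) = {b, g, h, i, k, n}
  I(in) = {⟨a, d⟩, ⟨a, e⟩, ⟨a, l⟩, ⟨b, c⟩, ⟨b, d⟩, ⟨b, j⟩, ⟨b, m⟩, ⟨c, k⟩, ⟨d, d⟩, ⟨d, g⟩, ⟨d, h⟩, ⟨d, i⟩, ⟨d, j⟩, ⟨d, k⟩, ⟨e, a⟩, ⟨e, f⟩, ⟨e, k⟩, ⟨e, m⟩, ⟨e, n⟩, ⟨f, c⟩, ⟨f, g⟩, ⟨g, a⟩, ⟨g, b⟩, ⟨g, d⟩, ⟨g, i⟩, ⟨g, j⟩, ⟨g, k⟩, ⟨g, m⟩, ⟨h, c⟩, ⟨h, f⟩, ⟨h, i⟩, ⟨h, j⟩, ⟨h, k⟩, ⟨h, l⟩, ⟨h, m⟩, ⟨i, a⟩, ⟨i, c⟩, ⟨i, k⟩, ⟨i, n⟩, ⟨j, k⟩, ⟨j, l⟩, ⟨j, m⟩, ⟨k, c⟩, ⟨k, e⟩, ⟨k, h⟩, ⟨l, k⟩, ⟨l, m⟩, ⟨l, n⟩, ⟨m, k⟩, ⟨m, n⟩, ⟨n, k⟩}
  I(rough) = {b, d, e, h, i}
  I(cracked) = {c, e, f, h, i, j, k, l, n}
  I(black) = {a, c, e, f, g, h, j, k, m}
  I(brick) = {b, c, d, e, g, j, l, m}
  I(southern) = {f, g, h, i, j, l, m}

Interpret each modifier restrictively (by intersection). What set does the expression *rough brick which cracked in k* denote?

{e}

⟦which cracked⟧ = ⟦cracked⟧ = {c, e, f, h, i, j, k, l, n}
⟦in k⟧ = {x : ⟨x, k⟩ ∈ ⟦in⟧} = {c, d, e, g, h, i, j, l, m, n}
⟦brick⟧ = {b, c, d, e, g, j, l, m}
… ∩ ⟦which cracked⟧ = {b, c, d, e, g, j, l, m} ∩ {c, e, f, h, i, j, k, l, n} = {c, e, j, l}
… ∩ ⟦in k⟧ = {c, e, j, l} ∩ {c, d, e, g, h, i, j, l, m, n} = {c, e, j, l}
… ∩ ⟦rough⟧ = {c, e, j, l} ∩ {b, d, e, h, i} = {e}
So ⟦rough brick which cracked in k⟧ = {e}.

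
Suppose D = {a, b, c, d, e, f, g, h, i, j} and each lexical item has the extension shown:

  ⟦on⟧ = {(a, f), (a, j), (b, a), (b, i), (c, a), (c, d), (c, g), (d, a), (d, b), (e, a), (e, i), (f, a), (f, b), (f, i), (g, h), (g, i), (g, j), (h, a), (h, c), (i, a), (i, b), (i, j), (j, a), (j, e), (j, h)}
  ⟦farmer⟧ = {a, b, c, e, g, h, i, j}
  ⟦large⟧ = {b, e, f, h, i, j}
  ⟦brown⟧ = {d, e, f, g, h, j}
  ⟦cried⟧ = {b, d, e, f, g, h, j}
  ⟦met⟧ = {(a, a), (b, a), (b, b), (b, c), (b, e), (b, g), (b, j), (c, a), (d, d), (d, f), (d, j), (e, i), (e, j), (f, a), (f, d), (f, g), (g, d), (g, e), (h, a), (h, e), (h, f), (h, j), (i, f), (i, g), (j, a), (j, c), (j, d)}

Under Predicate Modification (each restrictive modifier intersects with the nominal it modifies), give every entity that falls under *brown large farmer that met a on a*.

{h, j}

⟦that met a⟧ = {x : ⟨x, a⟩ ∈ ⟦met⟧} = {a, b, c, f, h, j}
⟦on a⟧ = {x : ⟨x, a⟩ ∈ ⟦on⟧} = {b, c, d, e, f, h, i, j}
⟦farmer⟧ = {a, b, c, e, g, h, i, j}
… ∩ ⟦that met a⟧ = {a, b, c, e, g, h, i, j} ∩ {a, b, c, f, h, j} = {a, b, c, h, j}
… ∩ ⟦on a⟧ = {a, b, c, h, j} ∩ {b, c, d, e, f, h, i, j} = {b, c, h, j}
… ∩ ⟦brown⟧ = {b, c, h, j} ∩ {d, e, f, g, h, j} = {h, j}
… ∩ ⟦large⟧ = {h, j} ∩ {b, e, f, h, i, j} = {h, j}
So ⟦brown large farmer that met a on a⟧ = {h, j}.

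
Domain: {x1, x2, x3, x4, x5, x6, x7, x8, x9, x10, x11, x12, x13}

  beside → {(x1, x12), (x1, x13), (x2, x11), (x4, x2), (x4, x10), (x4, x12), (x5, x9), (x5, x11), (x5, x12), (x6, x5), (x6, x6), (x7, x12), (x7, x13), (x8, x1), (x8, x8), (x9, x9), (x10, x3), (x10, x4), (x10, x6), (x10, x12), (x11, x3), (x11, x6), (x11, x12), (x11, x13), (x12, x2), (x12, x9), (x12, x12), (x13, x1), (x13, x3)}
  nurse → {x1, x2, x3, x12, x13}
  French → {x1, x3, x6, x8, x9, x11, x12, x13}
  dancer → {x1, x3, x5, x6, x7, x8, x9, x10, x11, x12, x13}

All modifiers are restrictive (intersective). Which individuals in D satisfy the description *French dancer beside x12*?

{x1, x11, x12}

⟦beside x12⟧ = {x : ⟨x, x12⟩ ∈ ⟦beside⟧} = {x1, x4, x5, x7, x10, x11, x12}
⟦dancer⟧ = {x1, x3, x5, x6, x7, x8, x9, x10, x11, x12, x13}
… ∩ ⟦beside x12⟧ = {x1, x3, x5, x6, x7, x8, x9, x10, x11, x12, x13} ∩ {x1, x4, x5, x7, x10, x11, x12} = {x1, x5, x7, x10, x11, x12}
… ∩ ⟦French⟧ = {x1, x5, x7, x10, x11, x12} ∩ {x1, x3, x6, x8, x9, x11, x12, x13} = {x1, x11, x12}
So ⟦French dancer beside x12⟧ = {x1, x11, x12}.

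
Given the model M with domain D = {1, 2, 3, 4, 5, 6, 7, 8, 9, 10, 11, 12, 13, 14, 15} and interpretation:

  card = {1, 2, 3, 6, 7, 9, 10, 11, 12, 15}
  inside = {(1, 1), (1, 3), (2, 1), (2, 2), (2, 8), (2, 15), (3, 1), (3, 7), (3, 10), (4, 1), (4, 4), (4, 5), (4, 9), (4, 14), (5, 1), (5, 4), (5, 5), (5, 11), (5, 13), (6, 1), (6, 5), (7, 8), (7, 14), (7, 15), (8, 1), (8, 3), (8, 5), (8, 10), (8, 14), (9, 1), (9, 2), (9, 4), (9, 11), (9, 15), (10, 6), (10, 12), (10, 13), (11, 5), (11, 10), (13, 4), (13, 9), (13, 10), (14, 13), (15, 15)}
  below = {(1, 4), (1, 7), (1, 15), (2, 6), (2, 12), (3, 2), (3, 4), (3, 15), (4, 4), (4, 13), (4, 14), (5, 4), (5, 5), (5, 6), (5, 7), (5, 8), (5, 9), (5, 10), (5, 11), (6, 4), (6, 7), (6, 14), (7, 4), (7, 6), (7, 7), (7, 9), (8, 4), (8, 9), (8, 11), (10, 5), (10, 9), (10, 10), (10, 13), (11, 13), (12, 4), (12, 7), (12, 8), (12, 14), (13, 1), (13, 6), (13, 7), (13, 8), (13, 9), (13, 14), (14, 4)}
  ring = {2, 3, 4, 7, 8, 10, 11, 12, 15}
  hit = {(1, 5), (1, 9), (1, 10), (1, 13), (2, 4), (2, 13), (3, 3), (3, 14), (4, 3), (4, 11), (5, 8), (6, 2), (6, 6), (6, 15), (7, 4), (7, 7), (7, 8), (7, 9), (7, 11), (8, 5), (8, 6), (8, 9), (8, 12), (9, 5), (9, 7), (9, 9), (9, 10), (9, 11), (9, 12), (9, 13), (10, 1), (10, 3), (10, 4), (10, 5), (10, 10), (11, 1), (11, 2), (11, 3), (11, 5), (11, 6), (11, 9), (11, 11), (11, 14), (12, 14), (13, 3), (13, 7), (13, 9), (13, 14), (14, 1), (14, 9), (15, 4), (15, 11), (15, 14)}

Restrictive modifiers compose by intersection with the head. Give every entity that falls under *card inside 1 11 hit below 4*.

{1, 3, 6}

⟦inside 1⟧ = {x : ⟨x, 1⟩ ∈ ⟦inside⟧} = {1, 2, 3, 4, 5, 6, 8, 9}
⟦11 hit⟧ = {x : ⟨11, x⟩ ∈ ⟦hit⟧} = {1, 2, 3, 5, 6, 9, 11, 14}
⟦below 4⟧ = {x : ⟨x, 4⟩ ∈ ⟦below⟧} = {1, 3, 4, 5, 6, 7, 8, 12, 14}
⟦card⟧ = {1, 2, 3, 6, 7, 9, 10, 11, 12, 15}
… ∩ ⟦inside 1⟧ = {1, 2, 3, 6, 7, 9, 10, 11, 12, 15} ∩ {1, 2, 3, 4, 5, 6, 8, 9} = {1, 2, 3, 6, 9}
… ∩ ⟦11 hit⟧ = {1, 2, 3, 6, 9} ∩ {1, 2, 3, 5, 6, 9, 11, 14} = {1, 2, 3, 6, 9}
… ∩ ⟦below 4⟧ = {1, 2, 3, 6, 9} ∩ {1, 3, 4, 5, 6, 7, 8, 12, 14} = {1, 3, 6}
So ⟦card inside 1 11 hit below 4⟧ = {1, 3, 6}.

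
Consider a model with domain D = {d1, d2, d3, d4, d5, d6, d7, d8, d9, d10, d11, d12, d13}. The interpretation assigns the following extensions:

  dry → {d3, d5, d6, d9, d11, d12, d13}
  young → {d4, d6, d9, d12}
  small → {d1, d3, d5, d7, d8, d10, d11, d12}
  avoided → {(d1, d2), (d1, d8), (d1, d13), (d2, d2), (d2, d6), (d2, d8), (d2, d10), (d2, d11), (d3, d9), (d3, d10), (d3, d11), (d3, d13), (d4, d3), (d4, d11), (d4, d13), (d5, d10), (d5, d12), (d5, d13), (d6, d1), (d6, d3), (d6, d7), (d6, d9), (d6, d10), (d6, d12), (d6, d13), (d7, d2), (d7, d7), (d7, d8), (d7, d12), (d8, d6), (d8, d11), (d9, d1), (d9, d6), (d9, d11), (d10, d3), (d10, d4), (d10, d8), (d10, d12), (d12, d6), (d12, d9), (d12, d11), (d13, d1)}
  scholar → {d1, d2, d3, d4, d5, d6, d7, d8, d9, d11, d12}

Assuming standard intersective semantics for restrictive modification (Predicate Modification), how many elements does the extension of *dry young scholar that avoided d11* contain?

2

⟦that avoided d11⟧ = {x : ⟨x, d11⟩ ∈ ⟦avoided⟧} = {d2, d3, d4, d8, d9, d12}
⟦scholar⟧ = {d1, d2, d3, d4, d5, d6, d7, d8, d9, d11, d12}
… ∩ ⟦that avoided d11⟧ = {d1, d2, d3, d4, d5, d6, d7, d8, d9, d11, d12} ∩ {d2, d3, d4, d8, d9, d12} = {d2, d3, d4, d8, d9, d12}
… ∩ ⟦dry⟧ = {d2, d3, d4, d8, d9, d12} ∩ {d3, d5, d6, d9, d11, d12, d13} = {d3, d9, d12}
… ∩ ⟦young⟧ = {d3, d9, d12} ∩ {d4, d6, d9, d12} = {d9, d12}
⟦dry young scholar that avoided d11⟧ = {d9, d12}, so the cardinality is 2.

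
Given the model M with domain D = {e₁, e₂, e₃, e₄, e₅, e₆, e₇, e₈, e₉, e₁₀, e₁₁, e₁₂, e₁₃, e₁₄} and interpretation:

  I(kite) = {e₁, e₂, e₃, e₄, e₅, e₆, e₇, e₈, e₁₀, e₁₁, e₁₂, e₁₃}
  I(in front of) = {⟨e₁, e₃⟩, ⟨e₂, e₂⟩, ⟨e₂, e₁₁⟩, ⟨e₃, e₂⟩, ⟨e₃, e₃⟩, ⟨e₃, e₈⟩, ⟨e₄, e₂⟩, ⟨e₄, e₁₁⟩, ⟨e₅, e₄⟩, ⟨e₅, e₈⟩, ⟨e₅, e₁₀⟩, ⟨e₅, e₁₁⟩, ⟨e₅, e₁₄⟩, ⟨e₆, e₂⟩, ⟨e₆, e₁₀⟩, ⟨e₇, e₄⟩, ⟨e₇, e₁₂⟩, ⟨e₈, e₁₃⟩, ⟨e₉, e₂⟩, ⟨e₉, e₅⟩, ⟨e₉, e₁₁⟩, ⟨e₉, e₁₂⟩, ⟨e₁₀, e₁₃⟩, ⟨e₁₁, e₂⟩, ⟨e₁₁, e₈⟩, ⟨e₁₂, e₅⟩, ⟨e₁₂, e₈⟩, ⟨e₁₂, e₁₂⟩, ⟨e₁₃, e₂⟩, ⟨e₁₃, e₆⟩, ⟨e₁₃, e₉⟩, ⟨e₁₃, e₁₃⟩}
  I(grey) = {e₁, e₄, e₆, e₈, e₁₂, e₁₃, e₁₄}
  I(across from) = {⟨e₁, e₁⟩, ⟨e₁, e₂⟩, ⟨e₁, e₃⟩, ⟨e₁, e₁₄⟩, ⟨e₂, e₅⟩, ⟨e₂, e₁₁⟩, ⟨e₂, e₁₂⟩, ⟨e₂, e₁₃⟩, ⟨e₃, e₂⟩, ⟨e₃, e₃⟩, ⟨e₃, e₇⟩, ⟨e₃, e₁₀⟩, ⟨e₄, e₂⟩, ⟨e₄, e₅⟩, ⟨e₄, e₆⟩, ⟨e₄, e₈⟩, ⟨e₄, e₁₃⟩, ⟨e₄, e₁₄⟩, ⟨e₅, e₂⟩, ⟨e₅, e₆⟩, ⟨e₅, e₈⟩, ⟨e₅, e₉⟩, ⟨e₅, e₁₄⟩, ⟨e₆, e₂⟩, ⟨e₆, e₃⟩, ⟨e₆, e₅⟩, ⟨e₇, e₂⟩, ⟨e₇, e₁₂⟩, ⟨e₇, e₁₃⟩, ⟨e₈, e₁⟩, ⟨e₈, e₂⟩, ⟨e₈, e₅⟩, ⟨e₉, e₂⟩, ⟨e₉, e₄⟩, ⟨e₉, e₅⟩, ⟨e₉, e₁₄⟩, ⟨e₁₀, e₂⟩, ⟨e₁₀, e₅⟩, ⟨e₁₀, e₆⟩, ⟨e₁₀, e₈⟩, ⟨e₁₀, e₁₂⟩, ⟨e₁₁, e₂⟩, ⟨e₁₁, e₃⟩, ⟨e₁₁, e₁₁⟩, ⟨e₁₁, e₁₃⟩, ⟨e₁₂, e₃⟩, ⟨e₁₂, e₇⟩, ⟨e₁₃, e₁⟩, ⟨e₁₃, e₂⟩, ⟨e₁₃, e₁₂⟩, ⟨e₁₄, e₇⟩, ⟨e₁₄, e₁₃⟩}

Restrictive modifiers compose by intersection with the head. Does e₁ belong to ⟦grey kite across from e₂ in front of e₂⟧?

no

⟦across from e₂⟧ = {x : ⟨x, e₂⟩ ∈ ⟦across from⟧} = {e₁, e₃, e₄, e₅, e₆, e₇, e₈, e₉, e₁₀, e₁₁, e₁₃}
⟦in front of e₂⟧ = {x : ⟨x, e₂⟩ ∈ ⟦in front of⟧} = {e₂, e₃, e₄, e₆, e₉, e₁₁, e₁₃}
⟦kite⟧ = {e₁, e₂, e₃, e₄, e₅, e₆, e₇, e₈, e₁₀, e₁₁, e₁₂, e₁₃}
… ∩ ⟦across from e₂⟧ = {e₁, e₂, e₃, e₄, e₅, e₆, e₇, e₈, e₁₀, e₁₁, e₁₂, e₁₃} ∩ {e₁, e₃, e₄, e₅, e₆, e₇, e₈, e₉, e₁₀, e₁₁, e₁₃} = {e₁, e₃, e₄, e₅, e₆, e₇, e₈, e₁₀, e₁₁, e₁₃}
… ∩ ⟦in front of e₂⟧ = {e₁, e₃, e₄, e₅, e₆, e₇, e₈, e₁₀, e₁₁, e₁₃} ∩ {e₂, e₃, e₄, e₆, e₉, e₁₁, e₁₃} = {e₃, e₄, e₆, e₁₁, e₁₃}
… ∩ ⟦grey⟧ = {e₃, e₄, e₆, e₁₁, e₁₃} ∩ {e₁, e₄, e₆, e₈, e₁₂, e₁₃, e₁₄} = {e₄, e₆, e₁₃}
⟦grey kite across from e₂ in front of e₂⟧ = {e₄, e₆, e₁₃}; e₁ ∉ this set.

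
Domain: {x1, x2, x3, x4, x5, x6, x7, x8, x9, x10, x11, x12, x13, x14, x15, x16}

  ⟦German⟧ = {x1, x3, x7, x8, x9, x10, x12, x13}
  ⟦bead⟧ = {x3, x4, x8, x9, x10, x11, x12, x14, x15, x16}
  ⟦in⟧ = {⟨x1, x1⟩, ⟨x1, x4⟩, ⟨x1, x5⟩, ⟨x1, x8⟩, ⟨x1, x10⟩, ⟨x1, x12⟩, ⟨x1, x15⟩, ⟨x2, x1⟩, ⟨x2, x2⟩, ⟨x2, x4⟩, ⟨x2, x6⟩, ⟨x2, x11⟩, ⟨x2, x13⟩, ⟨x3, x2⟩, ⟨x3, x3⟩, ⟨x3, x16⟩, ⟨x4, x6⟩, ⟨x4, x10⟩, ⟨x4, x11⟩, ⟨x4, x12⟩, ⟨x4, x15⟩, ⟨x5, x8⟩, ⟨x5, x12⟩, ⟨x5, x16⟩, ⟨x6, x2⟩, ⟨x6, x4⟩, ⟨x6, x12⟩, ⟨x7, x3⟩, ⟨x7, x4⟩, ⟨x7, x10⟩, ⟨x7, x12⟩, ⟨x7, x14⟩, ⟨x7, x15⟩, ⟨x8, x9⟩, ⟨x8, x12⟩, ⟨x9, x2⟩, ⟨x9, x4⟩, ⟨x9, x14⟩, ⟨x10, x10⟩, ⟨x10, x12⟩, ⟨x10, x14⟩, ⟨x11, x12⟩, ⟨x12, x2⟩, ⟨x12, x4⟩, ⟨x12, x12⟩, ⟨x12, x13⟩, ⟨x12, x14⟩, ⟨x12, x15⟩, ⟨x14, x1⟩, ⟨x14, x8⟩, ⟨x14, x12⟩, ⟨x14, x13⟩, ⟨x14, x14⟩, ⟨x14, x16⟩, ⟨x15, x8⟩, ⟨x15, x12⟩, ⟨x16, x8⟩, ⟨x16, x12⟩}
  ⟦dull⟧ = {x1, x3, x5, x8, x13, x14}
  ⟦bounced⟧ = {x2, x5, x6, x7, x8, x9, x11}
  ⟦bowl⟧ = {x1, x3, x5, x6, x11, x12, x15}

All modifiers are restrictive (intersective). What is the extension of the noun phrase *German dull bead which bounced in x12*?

⟦which bounced⟧ = ⟦bounced⟧ = {x2, x5, x6, x7, x8, x9, x11}
⟦in x12⟧ = {x : ⟨x, x12⟩ ∈ ⟦in⟧} = {x1, x4, x5, x6, x7, x8, x10, x11, x12, x14, x15, x16}
⟦bead⟧ = {x3, x4, x8, x9, x10, x11, x12, x14, x15, x16}
… ∩ ⟦which bounced⟧ = {x3, x4, x8, x9, x10, x11, x12, x14, x15, x16} ∩ {x2, x5, x6, x7, x8, x9, x11} = {x8, x9, x11}
… ∩ ⟦in x12⟧ = {x8, x9, x11} ∩ {x1, x4, x5, x6, x7, x8, x10, x11, x12, x14, x15, x16} = {x8, x11}
… ∩ ⟦German⟧ = {x8, x11} ∩ {x1, x3, x7, x8, x9, x10, x12, x13} = {x8}
… ∩ ⟦dull⟧ = {x8} ∩ {x1, x3, x5, x8, x13, x14} = {x8}
So ⟦German dull bead which bounced in x12⟧ = {x8}.

{x8}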